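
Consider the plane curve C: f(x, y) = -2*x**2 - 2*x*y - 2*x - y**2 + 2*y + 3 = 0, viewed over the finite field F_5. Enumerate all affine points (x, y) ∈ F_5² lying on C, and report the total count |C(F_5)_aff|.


Affine F_5-points: {(0, 3), (0, 4), (1, 2), (1, 3)}; count = 4.

For each of the 25 pairs (x, y) ∈ F_5², evaluate f(x, y) mod 5. Record the zeros.
  x = 0: [0↦3, 1↦4, 2↦3, 3↦0, 4↦0]  zeros at y ∈ {3, 4}
  x = 1: [0↦4, 1↦3, 2↦0, 3↦0, 4↦3]  zeros at y ∈ {2, 3}
  x = 2: [0↦1, 1↦3, 2↦3, 3↦1, 4↦2]  zeros at y ∈ ∅
  x = 3: [0↦4, 1↦4, 2↦2, 3↦3, 4↦2]  zeros at y ∈ ∅
  x = 4: [0↦3, 1↦1, 2↦2, 3↦1, 4↦3]  zeros at y ∈ ∅
Collecting zeros: affine points = {(0, 3), (0, 4), (1, 2), (1, 3)}.
Total count |C(F_5)_aff| = 4.


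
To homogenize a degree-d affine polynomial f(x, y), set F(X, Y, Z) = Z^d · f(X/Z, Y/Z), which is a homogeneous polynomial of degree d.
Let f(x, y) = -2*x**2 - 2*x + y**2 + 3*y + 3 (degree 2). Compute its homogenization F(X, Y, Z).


F(X, Y, Z) = -2*X**2 - 2*X*Z + Y**2 + 3*Y*Z + 3*Z**2

deg(f) = 2.
Substitute x = X/Z, y = Y/Z into f, then multiply by Z^2.
  monomial -2·x^2·y^0 ↦ -2·X^2·Y^0·Z^0.
  monomial -2·x^1·y^0 ↦ -2·X^1·Y^0·Z^1.
  monomial 1·x^0·y^2 ↦ 1·X^0·Y^2·Z^0.
  monomial 3·x^0·y^1 ↦ 3·X^0·Y^1·Z^1.
  monomial 3·x^0·y^0 ↦ 3·X^0·Y^0·Z^2.
Collecting: F(X, Y, Z) = -2*X**2 - 2*X*Z + Y**2 + 3*Y*Z + 3*Z**2.


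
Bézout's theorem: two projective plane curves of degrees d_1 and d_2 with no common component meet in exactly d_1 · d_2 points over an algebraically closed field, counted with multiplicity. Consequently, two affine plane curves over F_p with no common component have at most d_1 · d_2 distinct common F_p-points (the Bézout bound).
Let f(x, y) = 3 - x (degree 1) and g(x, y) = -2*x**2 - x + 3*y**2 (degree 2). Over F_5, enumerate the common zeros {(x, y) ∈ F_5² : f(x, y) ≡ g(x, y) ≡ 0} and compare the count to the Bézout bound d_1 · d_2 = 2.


Common zeros: ∅; count = 0; Bézout bound = 2.

deg(f) = 1, deg(g) = 2, so Bézout bound = 2.
Scan x ∈ F_5. For each x, list the y ∈ F_5 with f(x, y) ≡ 0 and those with g(x, y) ≡ 0 (mod 5); the common zeros in that column are the intersection.
  x = 0: f ≡ 0 at y ∈ ∅; g ≡ 0 at y ∈ {0}; common: ∅.
  x = 1: f ≡ 0 at y ∈ ∅; g ≡ 0 at y ∈ {1, 4}; common: ∅.
  x = 2: f ≡ 0 at y ∈ ∅; g ≡ 0 at y ∈ {0}; common: ∅.
  x = 3: f ≡ 0 at y ∈ {0, 1, 2, 3, 4}; g ≡ 0 at y ∈ ∅; common: ∅.
  x = 4: f ≡ 0 at y ∈ ∅; g ≡ 0 at y ∈ ∅; common: ∅.
Collecting: common zeros = ∅, so the count is 0.
Comparison with the Bézout bound: 0 ≤ 2 = deg(f)·deg(g), as expected for curves with no common component (the affine F_5-count falls short of the bound because intersections may lie at infinity, over extension fields, or carry multiplicity).


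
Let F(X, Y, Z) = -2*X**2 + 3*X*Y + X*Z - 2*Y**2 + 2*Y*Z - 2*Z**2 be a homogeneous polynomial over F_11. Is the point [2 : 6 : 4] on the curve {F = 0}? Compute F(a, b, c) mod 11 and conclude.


F(2,6,4) ≡ 2 (mod 11); P is NOT on the curve.

Evaluate F(2, 6, 4) term-by-term (mod 11).
  -2*X**2 ↦ -2·4·1·1 = -8
  3*X*Y ↦ 3·2·6·1 = 36
  X*Z ↦ 1·2·1·4 = 8
  -2*Y**2 ↦ -2·1·36·1 = -72
  2*Y*Z ↦ 2·1·6·4 = 48
  -2*Z**2 ↦ -2·1·1·16 = -32
Sum: F(2, 6, 4) = (-8) + (36) + (8) + (-72) + (48) + (-32) = -20.
Reducing mod 11: -20 ≡ 2 (mod 11).
Since F(a, b, c) ≡ 2 ≠ 0 (mod 11), P does NOT lie on the curve.


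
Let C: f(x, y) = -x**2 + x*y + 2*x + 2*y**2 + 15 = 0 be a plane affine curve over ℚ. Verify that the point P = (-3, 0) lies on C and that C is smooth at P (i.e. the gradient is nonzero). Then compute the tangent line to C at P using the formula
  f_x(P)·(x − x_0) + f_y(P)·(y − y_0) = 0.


Tangent line at P: 8*x - 3*y + 24 = 0.

Step 1: f(-3, 0) = 0, so P lies on C.
Step 2: partial derivatives
  f_x(x, y) = -2*x + y + 2, f_y(x, y) = x + 4*y.
  f_x(P) = 8, f_y(P) = -3 (gradient nonzero, so P is smooth).
Step 3: tangent line at P: 8·(x − -3) + -3·(y − 0) = 0.
Expanding: 8*x - 3*y + 24 = 0.


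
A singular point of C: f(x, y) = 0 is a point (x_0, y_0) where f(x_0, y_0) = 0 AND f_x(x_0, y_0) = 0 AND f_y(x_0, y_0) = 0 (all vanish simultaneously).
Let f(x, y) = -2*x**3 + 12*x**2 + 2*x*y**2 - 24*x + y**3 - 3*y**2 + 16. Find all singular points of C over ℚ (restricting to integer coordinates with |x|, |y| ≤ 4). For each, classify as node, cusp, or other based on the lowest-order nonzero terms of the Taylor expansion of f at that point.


Singular points: {(2, 0)}; classification: cusp.

Compute partial derivatives:
  f_x = -6*x**2 + 24*x + 2*y**2 - 24.
  f_y = 4*x*y + 3*y**2 - 6*y.
Scan x_0 ∈ {−4, ..., 4}. For each x_0, f_y(x_0, y) is a polynomial in y; find its integer roots y ∈ {−4, ..., 4}, then test f_x and f at those candidates.
  x = -4: f_y(-4, y) = 3*y**2 - 22*y; vanishes at y ∈ {0}. (-4, 0): f_x = -216 ≠ 0.
  x = -3: f_y(-3, y) = 3*y**2 - 18*y; vanishes at y ∈ {0}. (-3, 0): f_x = -150 ≠ 0.
  x = -2: f_y(-2, y) = 3*y**2 - 14*y; vanishes at y ∈ {0}. (-2, 0): f_x = -96 ≠ 0.
  x = -1: f_y(-1, y) = 3*y**2 - 10*y; vanishes at y ∈ {0}. (-1, 0): f_x = -54 ≠ 0.
  x = 0: f_y(0, y) = 3*y**2 - 6*y; vanishes at y ∈ {0, 2}. (0, 0): f_x = -24 ≠ 0; (0, 2): f_x = -16 ≠ 0.
  x = 1: f_y(1, y) = 3*y**2 - 2*y; vanishes at y ∈ {0}. (1, 0): f_x = -6 ≠ 0.
  x = 2: f_y(2, y) = 3*y**2 + 2*y; vanishes at y ∈ {0}. (2, 0): f_x = 0, f = 0 — SINGULAR.
  x = 3: f_y(3, y) = 3*y**2 + 6*y; vanishes at y ∈ {-2, 0}. (3, -2): f_x = 2 ≠ 0; (3, 0): f_x = -6 ≠ 0.
  x = 4: f_y(4, y) = 3*y**2 + 10*y; vanishes at y ∈ {0}. (4, 0): f_x = -24 ≠ 0.
Only singular point on the grid: (2, 0).
Classify: substitute x = 2 + u, y = 0 + v and expand: f = -2*u**3 + 2*u*v**2 + v**3 + v**2.
No constant or linear terms (consistent with a singular point). Quadratic part: v**2. Cubic part: -2*u**3 + 2*u*v**2 + v**3.
The quadratic part v**2 is a perfect square, so there is a single (double) tangent line v = 0, i.e. y = 0. Restricting the cubic part to that line (v = 0) leaves -2*u**3 ≠ 0, so f is not divisible by v and the branch is v² ≈ 2*u**3 to lowest order — this is a cusp.
Classification: cusp.


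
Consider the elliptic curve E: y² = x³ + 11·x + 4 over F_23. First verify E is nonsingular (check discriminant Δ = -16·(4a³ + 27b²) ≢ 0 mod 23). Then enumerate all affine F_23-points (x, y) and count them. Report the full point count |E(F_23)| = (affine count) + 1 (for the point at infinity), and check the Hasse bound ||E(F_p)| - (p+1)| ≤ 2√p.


Affine points = {(0, 2), (0, 21), (1, 4), (1, 19), (3, 8), (3, 15), (5, 0), (8, 11), (8, 12), (9, 2), (9, 21), (12, 1), (12, 22), (14, 2), (14, 21), (15, 5), (15, 18), (18, 10), (18, 13), (20, 6), (20, 17)}; affine count = 21; |E(F_23)| = 22.

Discriminant check: Δ ∝ 4a³ + 27b² = 4·11³ + 27·4² = 4·1331 + 27·16 ≡ 6 (mod 23). Nonzero ⇒ E is nonsingular.
For each x ∈ F_23, compute rhs = x³ + 11·x + 4 mod 23, then count y ∈ F_23 with y² ≡ rhs.
  x = 0: rhs = 4, matching y values: 2, 21 (2 points).
  x = 1: rhs = 16, matching y values: 4, 19 (2 points).
  x = 2: rhs = 11, matching y values: none (0 points).
  x = 3: rhs = 18, matching y values: 8, 15 (2 points).
  x = 4: rhs = 20, matching y values: none (0 points).
  x = 5: rhs = 0, matching y values: 0 (1 points).
  x = 6: rhs = 10, matching y values: none (0 points).
  x = 7: rhs = 10, matching y values: none (0 points).
  x = 8: rhs = 6, matching y values: 11, 12 (2 points).
  x = 9: rhs = 4, matching y values: 2, 21 (2 points).
  x = 10: rhs = 10, matching y values: none (0 points).
  x = 11: rhs = 7, matching y values: none (0 points).
  x = 12: rhs = 1, matching y values: 1, 22 (2 points).
  x = 13: rhs = 21, matching y values: none (0 points).
  x = 14: rhs = 4, matching y values: 2, 21 (2 points).
  x = 15: rhs = 2, matching y values: 5, 18 (2 points).
  x = 16: rhs = 21, matching y values: none (0 points).
  x = 17: rhs = 21, matching y values: none (0 points).
  x = 18: rhs = 8, matching y values: 10, 13 (2 points).
  x = 19: rhs = 11, matching y values: none (0 points).
  x = 20: rhs = 13, matching y values: 6, 17 (2 points).
  x = 21: rhs = 20, matching y values: none (0 points).
  x = 22: rhs = 15, matching y values: none (0 points).
Total affine count: 21.
Full point count |E(F_23)| = 21 + 1 = 22.
Hasse bound: |22 − (23+1)| = |-2| = 2 ≤ 2√23 ≈ 9.5917 ✓.


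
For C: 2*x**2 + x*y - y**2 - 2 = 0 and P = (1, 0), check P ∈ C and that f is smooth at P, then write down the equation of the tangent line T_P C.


Tangent line at P: 4*x + y - 4 = 0.

Step 1: f(1, 0) = 0, so P lies on C.
Step 2: partial derivatives
  f_x(x, y) = 4*x + y, f_y(x, y) = x - 2*y.
  f_x(P) = 4, f_y(P) = 1 (gradient nonzero, so P is smooth).
Step 3: tangent line at P: 4·(x − 1) + 1·(y − 0) = 0.
Expanding: 4*x + y - 4 = 0.


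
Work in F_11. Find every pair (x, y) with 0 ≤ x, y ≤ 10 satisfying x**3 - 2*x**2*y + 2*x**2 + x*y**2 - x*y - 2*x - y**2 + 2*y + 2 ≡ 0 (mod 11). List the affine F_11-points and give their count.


Affine F_11-points: {(0, 6), (0, 7), (1, 3), (3, 2), (5, 2), (5, 3), (7, 0), (7, 8), (9, 3)}; count = 9.

For each of the 121 pairs (x, y) ∈ F_11², evaluate f(x, y) mod 11. Record the zeros.
  x = 0: [0↦2, 1↦3, 2↦2, 3↦10, 4↦5, 5↦9, 6↦0, 7↦0, 8↦9, 9↦5, 10↦10]  zeros at y ∈ {6, 7}
  x = 1: [0↦3, 1↦2, 2↦1, 3↦0, 4↦10, 5↦9, 6↦8, 7↦7, 8↦6, 9↦5, 10↦4]  zeros at y ∈ {3}
  x = 2: [0↦3, 1↦7, 2↦2, 3↦10, 4↦9, 5↦10, 6↦2, 7↦7, 8↦3, 9↦1, 10↦1]  zeros at y ∈ ∅
  x = 3: [0↦8, 1↦2, 2↦0, 3↦2, 4↦8, 5↦7, 6↦10, 7↦6, 8↦6, 9↦10, 10↦7]  zeros at y ∈ {2}
  x = 4: [0↦2, 1↦4, 2↦1, 3↦4, 4↦2, 5↦6, 6↦5, 7↦10, 8↦10, 9↦5, 10↦6]  zeros at y ∈ ∅
  x = 5: [0↦2, 1↦8, 2↦0, 3↦0, 4↦8, 5↦2, 6↦4, 7↦3, 8↦10, 9↦3, 10↦4]  zeros at y ∈ {2, 3}
  x = 6: [0↦3, 1↦9, 2↦3, 3↦7, 4↦10, 5↦1, 6↦2, 7↦2, 8↦1, 9↦10, 10↦7]  zeros at y ∈ ∅
  x = 7: [0↦0, 1↦2, 2↦5, 3↦9, 4↦3, 5↦9, 6↦5, 7↦2, 8↦0, 9↦10, 10↦10]  zeros at y ∈ {0, 8}
  x = 8: [0↦10, 1↦4, 2↦1, 3↦1, 4↦4, 5↦10, 6↦8, 7↦9, 8↦2, 9↦9, 10↦8]  zeros at y ∈ ∅
  x = 9: [0↦6, 1↦10, 2↦8, 3↦0, 4↦8, 5↦10, 6↦6, 7↦7, 8↦2, 9↦2, 10↦7]  zeros at y ∈ {3}
  x = 10: [0↦5, 1↦4, 2↦10, 3↦1, 4↦10, 5↦4, 6↦5, 7↦2, 8↦6, 9↦6, 10↦2]  zeros at y ∈ ∅
Collecting zeros: affine points = {(0, 6), (0, 7), (1, 3), (3, 2), (5, 2), (5, 3), (7, 0), (7, 8), (9, 3)}.
Total count |C(F_11)_aff| = 9.


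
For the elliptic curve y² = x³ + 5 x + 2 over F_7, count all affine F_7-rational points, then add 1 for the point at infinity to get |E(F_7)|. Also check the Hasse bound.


Affine points = {(0, 3), (0, 4), (1, 1), (1, 6), (3, 3), (3, 4), (4, 3), (4, 4)}; affine count = 8; |E(F_7)| = 9.

Discriminant check: Δ ∝ 4a³ + 27b² = 4·5³ + 27·2² = 4·125 + 27·4 ≡ 6 (mod 7). Nonzero ⇒ E is nonsingular.
For each x ∈ F_7, compute rhs = x³ + 5·x + 2 mod 7, then count y ∈ F_7 with y² ≡ rhs.
  x = 0: rhs = 2, matching y values: 3, 4 (2 points).
  x = 1: rhs = 1, matching y values: 1, 6 (2 points).
  x = 2: rhs = 6, matching y values: none (0 points).
  x = 3: rhs = 2, matching y values: 3, 4 (2 points).
  x = 4: rhs = 2, matching y values: 3, 4 (2 points).
  x = 5: rhs = 5, matching y values: none (0 points).
  x = 6: rhs = 3, matching y values: none (0 points).
Total affine count: 8.
Full point count |E(F_7)| = 8 + 1 = 9.
Hasse bound: |9 − (7+1)| = |1| = 1 ≤ 2√7 ≈ 5.2915 ✓.


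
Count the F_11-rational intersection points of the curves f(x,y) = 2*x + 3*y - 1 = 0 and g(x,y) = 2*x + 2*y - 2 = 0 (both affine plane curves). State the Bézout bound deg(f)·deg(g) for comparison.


Common zeros: {(2, 10)}; count = 1; Bézout bound = 1.

deg(f) = 1, deg(g) = 1, so Bézout bound = 1.
Scan x ∈ F_11. For each x, list the y ∈ F_11 with f(x, y) ≡ 0 and those with g(x, y) ≡ 0 (mod 11); the common zeros in that column are the intersection.
  x = 0: f ≡ 0 at y ∈ {4}; g ≡ 0 at y ∈ {1}; common: ∅.
  x = 1: f ≡ 0 at y ∈ {7}; g ≡ 0 at y ∈ {0}; common: ∅.
  x = 2: f ≡ 0 at y ∈ {10}; g ≡ 0 at y ∈ {10}; common: {10}.
  x = 3: f ≡ 0 at y ∈ {2}; g ≡ 0 at y ∈ {9}; common: ∅.
  x = 4: f ≡ 0 at y ∈ {5}; g ≡ 0 at y ∈ {8}; common: ∅.
  x = 5: f ≡ 0 at y ∈ {8}; g ≡ 0 at y ∈ {7}; common: ∅.
  x = 6: f ≡ 0 at y ∈ {0}; g ≡ 0 at y ∈ {6}; common: ∅.
  x = 7: f ≡ 0 at y ∈ {3}; g ≡ 0 at y ∈ {5}; common: ∅.
  x = 8: f ≡ 0 at y ∈ {6}; g ≡ 0 at y ∈ {4}; common: ∅.
  x = 9: f ≡ 0 at y ∈ {9}; g ≡ 0 at y ∈ {3}; common: ∅.
  x = 10: f ≡ 0 at y ∈ {1}; g ≡ 0 at y ∈ {2}; common: ∅.
Collecting: common zeros = {(2, 10)}, so the count is 1.
Comparison with the Bézout bound: 1 ≤ 1 = deg(f)·deg(g), as expected for curves with no common component (the bound is attained).


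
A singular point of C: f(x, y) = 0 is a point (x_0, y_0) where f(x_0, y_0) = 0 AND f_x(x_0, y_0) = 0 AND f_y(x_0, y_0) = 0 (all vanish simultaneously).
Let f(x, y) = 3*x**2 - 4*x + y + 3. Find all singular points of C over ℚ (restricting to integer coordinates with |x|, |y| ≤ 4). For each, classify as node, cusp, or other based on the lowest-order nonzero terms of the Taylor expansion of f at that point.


No singular points in the scanned grid; C is smooth there.

Compute partial derivatives:
  f_x = 6*x - 4.
  f_y = 1.
f_y = 1 is a nonzero constant, so f_y never vanishes: no point (x, y) can satisfy f = f_x = f_y = 0. In particular no (x, y) ∈ {−4, ..., 4}² is singular; the curve is smooth.


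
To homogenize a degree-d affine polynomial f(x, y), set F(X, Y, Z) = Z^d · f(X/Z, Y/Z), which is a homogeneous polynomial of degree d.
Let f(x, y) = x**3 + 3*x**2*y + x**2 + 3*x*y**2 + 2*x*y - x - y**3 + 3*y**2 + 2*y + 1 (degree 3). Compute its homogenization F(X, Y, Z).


F(X, Y, Z) = X**3 + 3*X**2*Y + X**2*Z + 3*X*Y**2 + 2*X*Y*Z - X*Z**2 - Y**3 + 3*Y**2*Z + 2*Y*Z**2 + Z**3

deg(f) = 3.
Substitute x = X/Z, y = Y/Z into f, then multiply by Z^3.
  monomial 1·x^3·y^0 ↦ 1·X^3·Y^0·Z^0.
  monomial 3·x^2·y^1 ↦ 3·X^2·Y^1·Z^0.
  monomial 1·x^2·y^0 ↦ 1·X^2·Y^0·Z^1.
  monomial 3·x^1·y^2 ↦ 3·X^1·Y^2·Z^0.
  monomial 2·x^1·y^1 ↦ 2·X^1·Y^1·Z^1.
  monomial -1·x^1·y^0 ↦ -1·X^1·Y^0·Z^2.
  monomial -1·x^0·y^3 ↦ -1·X^0·Y^3·Z^0.
  monomial 3·x^0·y^2 ↦ 3·X^0·Y^2·Z^1.
  monomial 2·x^0·y^1 ↦ 2·X^0·Y^1·Z^2.
  monomial 1·x^0·y^0 ↦ 1·X^0·Y^0·Z^3.
Collecting: F(X, Y, Z) = X**3 + 3*X**2*Y + X**2*Z + 3*X*Y**2 + 2*X*Y*Z - X*Z**2 - Y**3 + 3*Y**2*Z + 2*Y*Z**2 + Z**3.


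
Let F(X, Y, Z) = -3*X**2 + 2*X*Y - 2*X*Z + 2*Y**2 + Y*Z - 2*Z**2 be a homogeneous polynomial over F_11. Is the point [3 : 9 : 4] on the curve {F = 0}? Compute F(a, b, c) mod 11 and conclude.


F(3,9,4) ≡ 4 (mod 11); P is NOT on the curve.

Evaluate F(3, 9, 4) term-by-term (mod 11).
  -3*X**2 ↦ -3·9·1·1 = -27
  2*X*Y ↦ 2·3·9·1 = 54
  -2*X*Z ↦ -2·3·1·4 = -24
  2*Y**2 ↦ 2·1·81·1 = 162
  Y*Z ↦ 1·1·9·4 = 36
  -2*Z**2 ↦ -2·1·1·16 = -32
Sum: F(3, 9, 4) = (-27) + (54) + (-24) + (162) + (36) + (-32) = 169.
Reducing mod 11: 169 ≡ 4 (mod 11).
Since F(a, b, c) ≡ 4 ≠ 0 (mod 11), P does NOT lie on the curve.


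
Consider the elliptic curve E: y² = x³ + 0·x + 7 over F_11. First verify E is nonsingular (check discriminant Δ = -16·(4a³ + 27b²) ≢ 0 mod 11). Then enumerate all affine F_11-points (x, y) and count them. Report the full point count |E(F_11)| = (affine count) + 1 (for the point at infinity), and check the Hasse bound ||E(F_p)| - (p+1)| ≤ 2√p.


Affine points = {(2, 2), (2, 9), (3, 1), (3, 10), (4, 4), (4, 7), (5, 0), (6, 5), (6, 6), (7, 3), (7, 8)}; affine count = 11; |E(F_11)| = 12.

Discriminant check: Δ ∝ 4a³ + 27b² = 4·0³ + 27·7² = 4·0 + 27·49 ≡ 3 (mod 11). Nonzero ⇒ E is nonsingular.
For each x ∈ F_11, compute rhs = x³ + 0·x + 7 mod 11, then count y ∈ F_11 with y² ≡ rhs.
  x = 0: rhs = 7, matching y values: none (0 points).
  x = 1: rhs = 8, matching y values: none (0 points).
  x = 2: rhs = 4, matching y values: 2, 9 (2 points).
  x = 3: rhs = 1, matching y values: 1, 10 (2 points).
  x = 4: rhs = 5, matching y values: 4, 7 (2 points).
  x = 5: rhs = 0, matching y values: 0 (1 points).
  x = 6: rhs = 3, matching y values: 5, 6 (2 points).
  x = 7: rhs = 9, matching y values: 3, 8 (2 points).
  x = 8: rhs = 2, matching y values: none (0 points).
  x = 9: rhs = 10, matching y values: none (0 points).
  x = 10: rhs = 6, matching y values: none (0 points).
Total affine count: 11.
Full point count |E(F_11)| = 11 + 1 = 12.
Hasse bound: |12 − (11+1)| = |0| = 0 ≤ 2√11 ≈ 6.6332 ✓.


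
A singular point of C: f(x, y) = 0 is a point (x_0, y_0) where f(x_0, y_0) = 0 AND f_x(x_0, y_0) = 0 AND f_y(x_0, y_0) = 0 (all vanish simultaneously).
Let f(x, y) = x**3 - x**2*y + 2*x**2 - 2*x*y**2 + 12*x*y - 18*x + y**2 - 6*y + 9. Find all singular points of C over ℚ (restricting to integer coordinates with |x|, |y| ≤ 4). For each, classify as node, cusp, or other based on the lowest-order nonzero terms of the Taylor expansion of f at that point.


Singular points: {(0, 3)}; classification: node.

Compute partial derivatives:
  f_x = 3*x**2 - 2*x*y + 4*x - 2*y**2 + 12*y - 18.
  f_y = -x**2 - 4*x*y + 12*x + 2*y - 6.
Scan x_0 ∈ {−4, ..., 4}. For each x_0, f_y(x_0, y) is a polynomial in y; find its integer roots y ∈ {−4, ..., 4}, then test f_x and f at those candidates.
  x = -4: f_y(-4, y) = 18*y - 70; no integer root y with |y| ≤ 4.
  x = -3: f_y(-3, y) = 14*y - 51; no integer root y with |y| ≤ 4.
  x = -2: f_y(-2, y) = 10*y - 34; no integer root y with |y| ≤ 4.
  x = -1: f_y(-1, y) = 6*y - 19; no integer root y with |y| ≤ 4.
  x = 0: f_y(0, y) = 2*y - 6; vanishes at y ∈ {3}. (0, 3): f_x = 0, f = 0 — SINGULAR.
  x = 1: f_y(1, y) = 5 - 2*y; no integer root y with |y| ≤ 4.
  x = 2: f_y(2, y) = 14 - 6*y; no integer root y with |y| ≤ 4.
  x = 3: f_y(3, y) = 21 - 10*y; no integer root y with |y| ≤ 4.
  x = 4: f_y(4, y) = 26 - 14*y; no integer root y with |y| ≤ 4.
Only singular point on the grid: (0, 3).
Classify: substitute x = 0 + u, y = 3 + v and expand: f = u**3 - u**2*v - u**2 - 2*u*v**2 + v**2.
No constant or linear terms (consistent with a singular point). Quadratic part: -u**2 + v**2. Cubic part: u**3 - u**2*v - 2*u*v**2.
The quadratic part v**2 - u**2 = (v − u)(v + u) splits into two distinct linear factors, so there are two distinct tangent lines y − 3 = ±(x − 0) — this is a node (ordinary double point).
Classification: node.


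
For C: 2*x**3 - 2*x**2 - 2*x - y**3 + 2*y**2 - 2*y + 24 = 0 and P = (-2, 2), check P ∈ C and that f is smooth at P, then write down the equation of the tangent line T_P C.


Tangent line at P: 30*x - 6*y + 72 = 0.

Step 1: f(-2, 2) = 0, so P lies on C.
Step 2: partial derivatives
  f_x(x, y) = 6*x**2 - 4*x - 2, f_y(x, y) = -3*y**2 + 4*y - 2.
  f_x(P) = 30, f_y(P) = -6 (gradient nonzero, so P is smooth).
Step 3: tangent line at P: 30·(x − -2) + -6·(y − 2) = 0.
Expanding: 30*x - 6*y + 72 = 0.


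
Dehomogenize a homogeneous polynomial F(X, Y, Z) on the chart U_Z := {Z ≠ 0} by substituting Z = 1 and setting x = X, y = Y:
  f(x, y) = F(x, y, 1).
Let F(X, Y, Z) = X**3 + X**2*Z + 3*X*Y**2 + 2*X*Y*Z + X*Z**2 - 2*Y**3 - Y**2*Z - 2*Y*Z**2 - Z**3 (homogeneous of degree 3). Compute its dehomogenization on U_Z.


f(x, y) = x**3 + x**2 + 3*x*y**2 + 2*x*y + x - 2*y**3 - y**2 - 2*y - 1

On U_Z we set Z = 1. Each monomial c·X^i·Y^j·Z^k in F becomes c·x^i·y^j·1^k = c·x^i·y^j.
Substituting Z = 1: F(X, Y, 1) = x**3 + x**2 + 3*x*y**2 + 2*x*y + x - 2*y**3 - y**2 - 2*y - 1.
Note: deg(f) ≤ deg(F) = 3; strict inequality happens when F is divisible by Z (lost terms).


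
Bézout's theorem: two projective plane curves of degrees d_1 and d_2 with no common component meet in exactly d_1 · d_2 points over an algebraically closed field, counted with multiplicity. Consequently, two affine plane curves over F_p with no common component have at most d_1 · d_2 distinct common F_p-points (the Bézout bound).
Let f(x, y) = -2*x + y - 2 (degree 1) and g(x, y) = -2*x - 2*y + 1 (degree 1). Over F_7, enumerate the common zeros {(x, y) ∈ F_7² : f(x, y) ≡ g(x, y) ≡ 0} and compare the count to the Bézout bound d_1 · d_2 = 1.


Common zeros: {(3, 1)}; count = 1; Bézout bound = 1.

deg(f) = 1, deg(g) = 1, so Bézout bound = 1.
Scan x ∈ F_7. For each x, list the y ∈ F_7 with f(x, y) ≡ 0 and those with g(x, y) ≡ 0 (mod 7); the common zeros in that column are the intersection.
  x = 0: f ≡ 0 at y ∈ {2}; g ≡ 0 at y ∈ {4}; common: ∅.
  x = 1: f ≡ 0 at y ∈ {4}; g ≡ 0 at y ∈ {3}; common: ∅.
  x = 2: f ≡ 0 at y ∈ {6}; g ≡ 0 at y ∈ {2}; common: ∅.
  x = 3: f ≡ 0 at y ∈ {1}; g ≡ 0 at y ∈ {1}; common: {1}.
  x = 4: f ≡ 0 at y ∈ {3}; g ≡ 0 at y ∈ {0}; common: ∅.
  x = 5: f ≡ 0 at y ∈ {5}; g ≡ 0 at y ∈ {6}; common: ∅.
  x = 6: f ≡ 0 at y ∈ {0}; g ≡ 0 at y ∈ {5}; common: ∅.
Collecting: common zeros = {(3, 1)}, so the count is 1.
Comparison with the Bézout bound: 1 ≤ 1 = deg(f)·deg(g), as expected for curves with no common component (the bound is attained).


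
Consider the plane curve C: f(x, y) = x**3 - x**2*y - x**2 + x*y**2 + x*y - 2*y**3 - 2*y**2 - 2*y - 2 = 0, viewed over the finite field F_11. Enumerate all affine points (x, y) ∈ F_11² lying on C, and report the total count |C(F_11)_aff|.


Affine F_11-points: {(0, 10), (1, 4), (2, 2), (5, 1), (5, 5), (6, 5), (8, 7), (9, 6)}; count = 8.

For each of the 121 pairs (x, y) ∈ F_11², evaluate f(x, y) mod 11. Record the zeros.
  x = 0: [0↦9, 1↦3, 2↦3, 3↦8, 4↦6, 5↦7, 6↦10, 7↦3, 8↦7, 9↦10, 10↦0]  zeros at y ∈ {10}
  x = 1: [0↦9, 1↦4, 2↦7, 3↦6, 4↦0, 5↦10, 6↦2, 7↦8, 8↦5, 9↦3, 10↦1]  zeros at y ∈ {4}
  x = 2: [0↦2, 1↦7, 2↦0, 3↦2, 4↦1, 5↦7, 6↦8, 7↦3, 8↦2, 9↦4, 10↦8]  zeros at y ∈ {2}
  x = 3: [0↦5, 1↦7, 2↦10, 3↦2, 4↦4, 5↦4, 6↦1, 7↦5, 8↦4, 9↦8, 10↦5]  zeros at y ∈ ∅
  x = 4: [0↦2, 1↦10, 2↦10, 3↦1, 4↦4, 5↦7, 6↦9, 7↦9, 8↦6, 9↦10, 10↦9]  zeros at y ∈ ∅
  x = 5: [0↦10, 1↦0, 2↦6, 3↦5, 4↦7, 5↦0, 6↦5, 7↦10, 8↦3, 9↦5, 10↦4]  zeros at y ∈ {1, 5}
  x = 6: [0↦2, 1↦5, 2↦4, 3↦9, 4↦8, 5↦0, 6↦6, 7↦3, 8↦1, 9↦10, 10↦7]  zeros at y ∈ {5}
  x = 7: [0↦6, 1↦9, 2↦10, 3↦8, 4↦2, 5↦2, 6↦7, 7↦5, 8↦6, 9↦9, 10↦2]  zeros at y ∈ ∅
  x = 8: [0↦6, 1↦7, 2↦8, 3↦8, 4↦6, 5↦1, 6↦3, 7↦0, 8↦2, 9↦8, 10↦6]  zeros at y ∈ {7}
  x = 9: [0↦8, 1↦5, 2↦4, 3↦4, 4↦4, 5↦3, 6↦0, 7↦5, 8↦6, 9↦2, 10↦3]  zeros at y ∈ {6}
  x = 10: [0↦7, 1↦9, 2↦4, 3↦2, 4↦2, 5↦3, 6↦4, 7↦4, 8↦2, 9↦8, 10↦10]  zeros at y ∈ ∅
Collecting zeros: affine points = {(0, 10), (1, 4), (2, 2), (5, 1), (5, 5), (6, 5), (8, 7), (9, 6)}.
Total count |C(F_11)_aff| = 8.


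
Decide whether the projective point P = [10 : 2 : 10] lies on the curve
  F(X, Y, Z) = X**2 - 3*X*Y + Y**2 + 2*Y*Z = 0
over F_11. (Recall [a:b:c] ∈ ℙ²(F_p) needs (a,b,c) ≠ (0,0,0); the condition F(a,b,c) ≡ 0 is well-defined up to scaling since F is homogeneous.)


F(10,2,10) ≡ 7 (mod 11); P is NOT on the curve.

Evaluate F(10, 2, 10) term-by-term (mod 11).
  X**2 ↦ 1·100·1·1 = 100
  -3*X*Y ↦ -3·10·2·1 = -60
  Y**2 ↦ 1·1·4·1 = 4
  2*Y*Z ↦ 2·1·2·10 = 40
Sum: F(10, 2, 10) = (100) + (-60) + (4) + (40) = 84.
Reducing mod 11: 84 ≡ 7 (mod 11).
Since F(a, b, c) ≡ 7 ≠ 0 (mod 11), P does NOT lie on the curve.


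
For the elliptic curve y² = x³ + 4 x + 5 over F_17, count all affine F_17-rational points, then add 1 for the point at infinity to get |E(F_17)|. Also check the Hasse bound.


Affine points = {(2, 2), (2, 15), (4, 0), (7, 6), (7, 11), (10, 5), (10, 12), (12, 8), (12, 9), (14, 0), (16, 0)}; affine count = 11; |E(F_17)| = 12.

Discriminant check: Δ ∝ 4a³ + 27b² = 4·4³ + 27·5² = 4·64 + 27·25 ≡ 13 (mod 17). Nonzero ⇒ E is nonsingular.
For each x ∈ F_17, compute rhs = x³ + 4·x + 5 mod 17, then count y ∈ F_17 with y² ≡ rhs.
  x = 0: rhs = 5, matching y values: none (0 points).
  x = 1: rhs = 10, matching y values: none (0 points).
  x = 2: rhs = 4, matching y values: 2, 15 (2 points).
  x = 3: rhs = 10, matching y values: none (0 points).
  x = 4: rhs = 0, matching y values: 0 (1 points).
  x = 5: rhs = 14, matching y values: none (0 points).
  x = 6: rhs = 7, matching y values: none (0 points).
  x = 7: rhs = 2, matching y values: 6, 11 (2 points).
  x = 8: rhs = 5, matching y values: none (0 points).
  x = 9: rhs = 5, matching y values: none (0 points).
  x = 10: rhs = 8, matching y values: 5, 12 (2 points).
  x = 11: rhs = 3, matching y values: none (0 points).
  x = 12: rhs = 13, matching y values: 8, 9 (2 points).
  x = 13: rhs = 10, matching y values: none (0 points).
  x = 14: rhs = 0, matching y values: 0 (1 points).
  x = 15: rhs = 6, matching y values: none (0 points).
  x = 16: rhs = 0, matching y values: 0 (1 points).
Total affine count: 11.
Full point count |E(F_17)| = 11 + 1 = 12.
Hasse bound: |12 − (17+1)| = |-6| = 6 ≤ 2√17 ≈ 8.2462 ✓.


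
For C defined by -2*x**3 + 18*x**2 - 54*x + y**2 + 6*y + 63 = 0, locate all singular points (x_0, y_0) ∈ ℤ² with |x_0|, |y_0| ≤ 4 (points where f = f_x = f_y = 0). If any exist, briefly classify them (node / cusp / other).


Singular points: {(3, -3)}; classification: cusp.

Compute partial derivatives:
  f_x = -6*x**2 + 36*x - 54.
  f_y = 2*y + 6.
Scan x_0 ∈ {−4, ..., 4}. For each x_0, f_y(x_0, y) is a polynomial in y; find its integer roots y ∈ {−4, ..., 4}, then test f_x and f at those candidates.
  x = -4: f_y(-4, y) = 2*y + 6; vanishes at y ∈ {-3}. (-4, -3): f_x = -294 ≠ 0.
  x = -3: f_y(-3, y) = 2*y + 6; vanishes at y ∈ {-3}. (-3, -3): f_x = -216 ≠ 0.
  x = -2: f_y(-2, y) = 2*y + 6; vanishes at y ∈ {-3}. (-2, -3): f_x = -150 ≠ 0.
  x = -1: f_y(-1, y) = 2*y + 6; vanishes at y ∈ {-3}. (-1, -3): f_x = -96 ≠ 0.
  x = 0: f_y(0, y) = 2*y + 6; vanishes at y ∈ {-3}. (0, -3): f_x = -54 ≠ 0.
  x = 1: f_y(1, y) = 2*y + 6; vanishes at y ∈ {-3}. (1, -3): f_x = -24 ≠ 0.
  x = 2: f_y(2, y) = 2*y + 6; vanishes at y ∈ {-3}. (2, -3): f_x = -6 ≠ 0.
  x = 3: f_y(3, y) = 2*y + 6; vanishes at y ∈ {-3}. (3, -3): f_x = 0, f = 0 — SINGULAR.
  x = 4: f_y(4, y) = 2*y + 6; vanishes at y ∈ {-3}. (4, -3): f_x = -6 ≠ 0.
Only singular point on the grid: (3, -3).
Classify: substitute x = 3 + u, y = -3 + v and expand: f = -2*u**3 + v**2.
No constant or linear terms (consistent with a singular point). Quadratic part: v**2. Cubic part: -2*u**3.
The quadratic part v**2 is a perfect square, so there is a single (double) tangent line v = 0, i.e. y = -3. Restricting the cubic part to that line (v = 0) leaves -2*u**3 ≠ 0, so f is not divisible by v and the branch is v² ≈ 2*u**3 to lowest order — this is a cusp.
Classification: cusp.


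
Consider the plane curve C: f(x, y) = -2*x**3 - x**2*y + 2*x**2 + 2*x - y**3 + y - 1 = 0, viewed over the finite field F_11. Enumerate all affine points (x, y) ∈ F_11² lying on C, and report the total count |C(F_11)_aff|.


Affine F_11-points: {(0, 5), (1, 1), (3, 2), (3, 10), (6, 1), (6, 5), (7, 7), (9, 5), (9, 8), (9, 9), (10, 1)}; count = 11.

For each of the 121 pairs (x, y) ∈ F_11², evaluate f(x, y) mod 11. Record the zeros.
  x = 0: [0↦10, 1↦10, 2↦4, 3↦8, 4↦5, 5↦0, 6↦9, 7↦4, 8↦1, 9↦5, 10↦10]  zeros at y ∈ {5}
  x = 1: [0↦1, 1↦0, 2↦4, 3↦7, 4↦3, 5↦8, 6↦5, 7↦10, 8↦6, 9↦9, 10↦2]  zeros at y ∈ {1}
  x = 2: [0↦6, 1↦2, 2↦3, 3↦3, 4↦7, 5↦9, 6↦3, 7↦5, 8↦9, 9↦9, 10↦10]  zeros at y ∈ ∅
  x = 3: [0↦2, 1↦4, 2↦0, 3↦6, 4↦5, 5↦2, 6↦2, 7↦10, 8↦9, 9↦4, 10↦0]  zeros at y ∈ {2, 10}
  x = 4: [0↦10, 1↦5, 2↦5, 3↦4, 4↦7, 5↦8, 6↦1, 7↦2, 8↦5, 9↦4, 10↦4]  zeros at y ∈ ∅
  x = 5: [0↦7, 1↦4, 2↦6, 3↦7, 4↦1, 5↦4, 6↦10, 7↦2, 8↦7, 9↦8, 10↦10]  zeros at y ∈ ∅
  x = 6: [0↦3, 1↦0, 2↦2, 3↦3, 4↦8, 5↦0, 6↦6, 7↦9, 8↦3, 9↦4, 10↦6]  zeros at y ∈ {1, 5}
  x = 7: [0↦8, 1↦3, 2↦3, 3↦2, 4↦5, 5↦6, 6↦10, 7↦0, 8↦3, 9↦2, 10↦2]  zeros at y ∈ {7}
  x = 8: [0↦10, 1↦1, 2↦8, 3↦3, 4↦2, 5↦10, 6↦10, 7↦7, 8↦6, 9↦1, 10↦8]  zeros at y ∈ ∅
  x = 9: [0↦8, 1↦4, 2↦5, 3↦5, 4↦9, 5↦0, 6↦5, 7↦7, 8↦0, 9↦0, 10↦1]  zeros at y ∈ {5, 8, 9}
  x = 10: [0↦1, 1↦0, 2↦4, 3↦7, 4↦3, 5↦8, 6↦5, 7↦10, 8↦6, 9↦9, 10↦2]  zeros at y ∈ {1}
Collecting zeros: affine points = {(0, 5), (1, 1), (3, 2), (3, 10), (6, 1), (6, 5), (7, 7), (9, 5), (9, 8), (9, 9), (10, 1)}.
Total count |C(F_11)_aff| = 11.


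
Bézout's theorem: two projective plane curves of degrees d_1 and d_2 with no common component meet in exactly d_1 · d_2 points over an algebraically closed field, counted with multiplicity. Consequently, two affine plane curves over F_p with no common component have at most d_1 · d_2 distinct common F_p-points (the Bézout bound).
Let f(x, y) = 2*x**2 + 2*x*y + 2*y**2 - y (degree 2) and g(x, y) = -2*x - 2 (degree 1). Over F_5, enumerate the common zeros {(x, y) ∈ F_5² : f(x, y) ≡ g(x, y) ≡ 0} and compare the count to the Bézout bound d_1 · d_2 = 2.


Common zeros: ∅; count = 0; Bézout bound = 2.

deg(f) = 2, deg(g) = 1, so Bézout bound = 2.
Scan x ∈ F_5. For each x, list the y ∈ F_5 with f(x, y) ≡ 0 and those with g(x, y) ≡ 0 (mod 5); the common zeros in that column are the intersection.
  x = 0: f ≡ 0 at y ∈ {0, 3}; g ≡ 0 at y ∈ ∅; common: ∅.
  x = 1: f ≡ 0 at y ∈ {1}; g ≡ 0 at y ∈ ∅; common: ∅.
  x = 2: f ≡ 0 at y ∈ {3}; g ≡ 0 at y ∈ ∅; common: ∅.
  x = 3: f ≡ 0 at y ∈ {1, 4}; g ≡ 0 at y ∈ ∅; common: ∅.
  x = 4: f ≡ 0 at y ∈ ∅; g ≡ 0 at y ∈ {0, 1, 2, 3, 4}; common: ∅.
Collecting: common zeros = ∅, so the count is 0.
Comparison with the Bézout bound: 0 ≤ 2 = deg(f)·deg(g), as expected for curves with no common component (the affine F_5-count falls short of the bound because intersections may lie at infinity, over extension fields, or carry multiplicity).


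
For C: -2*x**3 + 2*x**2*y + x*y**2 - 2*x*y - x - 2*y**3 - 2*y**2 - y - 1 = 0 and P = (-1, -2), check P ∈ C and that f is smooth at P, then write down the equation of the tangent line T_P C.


Tangent line at P: 9*x - 9*y - 9 = 0.

Step 1: f(-1, -2) = 0, so P lies on C.
Step 2: partial derivatives
  f_x(x, y) = -6*x**2 + 4*x*y + y**2 - 2*y - 1, f_y(x, y) = 2*x**2 + 2*x*y - 2*x - 6*y**2 - 4*y - 1.
  f_x(P) = 9, f_y(P) = -9 (gradient nonzero, so P is smooth).
Step 3: tangent line at P: 9·(x − -1) + -9·(y − -2) = 0.
Expanding: 9*x - 9*y - 9 = 0.


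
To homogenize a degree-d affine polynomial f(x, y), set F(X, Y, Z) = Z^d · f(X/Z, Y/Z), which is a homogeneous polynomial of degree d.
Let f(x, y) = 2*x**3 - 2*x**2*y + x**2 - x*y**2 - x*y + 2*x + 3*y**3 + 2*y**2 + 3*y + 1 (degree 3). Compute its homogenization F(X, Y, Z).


F(X, Y, Z) = 2*X**3 - 2*X**2*Y + X**2*Z - X*Y**2 - X*Y*Z + 2*X*Z**2 + 3*Y**3 + 2*Y**2*Z + 3*Y*Z**2 + Z**3

deg(f) = 3.
Substitute x = X/Z, y = Y/Z into f, then multiply by Z^3.
  monomial 2·x^3·y^0 ↦ 2·X^3·Y^0·Z^0.
  monomial -2·x^2·y^1 ↦ -2·X^2·Y^1·Z^0.
  monomial 1·x^2·y^0 ↦ 1·X^2·Y^0·Z^1.
  monomial -1·x^1·y^2 ↦ -1·X^1·Y^2·Z^0.
  monomial -1·x^1·y^1 ↦ -1·X^1·Y^1·Z^1.
  monomial 2·x^1·y^0 ↦ 2·X^1·Y^0·Z^2.
  monomial 3·x^0·y^3 ↦ 3·X^0·Y^3·Z^0.
  monomial 2·x^0·y^2 ↦ 2·X^0·Y^2·Z^1.
  monomial 3·x^0·y^1 ↦ 3·X^0·Y^1·Z^2.
  monomial 1·x^0·y^0 ↦ 1·X^0·Y^0·Z^3.
Collecting: F(X, Y, Z) = 2*X**3 - 2*X**2*Y + X**2*Z - X*Y**2 - X*Y*Z + 2*X*Z**2 + 3*Y**3 + 2*Y**2*Z + 3*Y*Z**2 + Z**3.


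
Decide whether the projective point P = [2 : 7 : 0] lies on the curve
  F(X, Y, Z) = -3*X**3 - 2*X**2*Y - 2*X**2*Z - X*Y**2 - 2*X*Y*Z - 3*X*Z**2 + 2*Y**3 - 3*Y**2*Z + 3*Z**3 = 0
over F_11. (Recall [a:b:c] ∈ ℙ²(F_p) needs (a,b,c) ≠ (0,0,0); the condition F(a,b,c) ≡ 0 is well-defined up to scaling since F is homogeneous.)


F(2,7,0) ≡ 2 (mod 11); P is NOT on the curve.

Evaluate F(2, 7, 0) term-by-term (mod 11).
  -3*X**3 ↦ -3·8·1·1 = -24
  -2*X**2*Y ↦ -2·4·7·1 = -56
  -2*X**2*Z ↦ -2·4·1·0 = 0
  -X*Y**2 ↦ -1·2·49·1 = -98
  -2*X*Y*Z ↦ -2·2·7·0 = 0
  -3*X*Z**2 ↦ -3·2·1·0 = 0
  2*Y**3 ↦ 2·1·343·1 = 686
  -3*Y**2*Z ↦ -3·1·49·0 = 0
  3*Z**3 ↦ 3·1·1·0 = 0
Sum: F(2, 7, 0) = (-24) + (-56) + (0) + (-98) + (0) + (0) + (686) + (0) + (0) = 508.
Reducing mod 11: 508 ≡ 2 (mod 11).
Since F(a, b, c) ≡ 2 ≠ 0 (mod 11), P does NOT lie on the curve.


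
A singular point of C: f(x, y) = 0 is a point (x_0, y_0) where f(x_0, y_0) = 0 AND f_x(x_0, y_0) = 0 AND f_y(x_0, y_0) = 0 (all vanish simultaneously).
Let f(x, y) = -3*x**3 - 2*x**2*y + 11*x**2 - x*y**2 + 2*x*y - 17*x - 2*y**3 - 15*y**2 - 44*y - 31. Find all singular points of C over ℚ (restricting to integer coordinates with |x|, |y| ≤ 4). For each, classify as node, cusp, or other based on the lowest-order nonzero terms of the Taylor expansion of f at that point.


Singular points: {(2, -3)}; classification: node.

Compute partial derivatives:
  f_x = -9*x**2 - 4*x*y + 22*x - y**2 + 2*y - 17.
  f_y = -2*x**2 - 2*x*y + 2*x - 6*y**2 - 30*y - 44.
Scan x_0 ∈ {−4, ..., 4}. For each x_0, f_y(x_0, y) is a polynomial in y; find its integer roots y ∈ {−4, ..., 4}, then test f_x and f at those candidates.
  x = -4: f_y(-4, y) = -6*y**2 - 22*y - 84; no integer root y with |y| ≤ 4.
  x = -3: f_y(-3, y) = -6*y**2 - 24*y - 68; no integer root y with |y| ≤ 4.
  x = -2: f_y(-2, y) = -6*y**2 - 26*y - 56; no integer root y with |y| ≤ 4.
  x = -1: f_y(-1, y) = -6*y**2 - 28*y - 48; no integer root y with |y| ≤ 4.
  x = 0: f_y(0, y) = -6*y**2 - 30*y - 44; no integer root y with |y| ≤ 4.
  x = 1: f_y(1, y) = -6*y**2 - 32*y - 44; no integer root y with |y| ≤ 4.
  x = 2: f_y(2, y) = -6*y**2 - 34*y - 48; vanishes at y ∈ {-3}. (2, -3): f_x = 0, f = 0 — SINGULAR.
  x = 3: f_y(3, y) = -6*y**2 - 36*y - 56; no integer root y with |y| ≤ 4.
  x = 4: f_y(4, y) = -6*y**2 - 38*y - 68; no integer root y with |y| ≤ 4.
Only singular point on the grid: (2, -3).
Classify: substitute x = 2 + u, y = -3 + v and expand: f = -3*u**3 - 2*u**2*v - u**2 - u*v**2 - 2*v**3 + v**2.
No constant or linear terms (consistent with a singular point). Quadratic part: -u**2 + v**2. Cubic part: -3*u**3 - 2*u**2*v - u*v**2 - 2*v**3.
The quadratic part v**2 - u**2 = (v − u)(v + u) splits into two distinct linear factors, so there are two distinct tangent lines y − -3 = ±(x − 2) — this is a node (ordinary double point).
Classification: node.


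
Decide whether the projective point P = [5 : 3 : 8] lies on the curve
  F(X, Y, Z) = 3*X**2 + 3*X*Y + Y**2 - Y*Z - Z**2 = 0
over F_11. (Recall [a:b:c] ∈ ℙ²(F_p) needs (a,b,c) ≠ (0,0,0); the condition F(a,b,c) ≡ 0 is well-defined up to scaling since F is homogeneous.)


F(5,3,8) ≡ 8 (mod 11); P is NOT on the curve.

Evaluate F(5, 3, 8) term-by-term (mod 11).
  3*X**2 ↦ 3·25·1·1 = 75
  3*X*Y ↦ 3·5·3·1 = 45
  Y**2 ↦ 1·1·9·1 = 9
  -Y*Z ↦ -1·1·3·8 = -24
  -Z**2 ↦ -1·1·1·64 = -64
Sum: F(5, 3, 8) = (75) + (45) + (9) + (-24) + (-64) = 41.
Reducing mod 11: 41 ≡ 8 (mod 11).
Since F(a, b, c) ≡ 8 ≠ 0 (mod 11), P does NOT lie on the curve.


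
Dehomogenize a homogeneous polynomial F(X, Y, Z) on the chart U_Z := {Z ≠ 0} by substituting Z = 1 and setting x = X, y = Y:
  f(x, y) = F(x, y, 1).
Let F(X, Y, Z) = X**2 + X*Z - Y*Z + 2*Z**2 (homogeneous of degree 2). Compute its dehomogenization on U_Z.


f(x, y) = x**2 + x - y + 2

On U_Z we set Z = 1. Each monomial c·X^i·Y^j·Z^k in F becomes c·x^i·y^j·1^k = c·x^i·y^j.
Substituting Z = 1: F(X, Y, 1) = x**2 + x - y + 2.
Note: deg(f) ≤ deg(F) = 2; strict inequality happens when F is divisible by Z (lost terms).


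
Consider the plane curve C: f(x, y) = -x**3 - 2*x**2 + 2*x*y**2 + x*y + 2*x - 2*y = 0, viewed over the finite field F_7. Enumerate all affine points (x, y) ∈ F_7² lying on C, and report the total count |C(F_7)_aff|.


Affine F_7-points: {(0, 0), (1, 1), (1, 3), (5, 2), (5, 4)}; count = 5.

For each of the 49 pairs (x, y) ∈ F_7², evaluate f(x, y) mod 7. Record the zeros.
  x = 0: [0↦0, 1↦5, 2↦3, 3↦1, 4↦6, 5↦4, 6↦2]  zeros at y ∈ {0}
  x = 1: [0↦6, 1↦0, 2↦5, 3↦0, 4↦6, 5↦2, 6↦2]  zeros at y ∈ {1, 3}
  x = 2: [0↦2, 1↦6, 2↦4, 3↦3, 4↦3, 5↦4, 6↦6]  zeros at y ∈ ∅
  x = 3: [0↦3, 1↦3, 2↦1, 3↦4, 4↦5, 5↦4, 6↦1]  zeros at y ∈ ∅
  x = 4: [0↦3, 1↦6, 2↦4, 3↦4, 4↦6, 5↦3, 6↦2]  zeros at y ∈ ∅
  x = 5: [0↦3, 1↦2, 2↦0, 3↦4, 4↦0, 5↦2, 6↦3]  zeros at y ∈ {2, 4}
  x = 6: [0↦4, 1↦6, 2↦4, 3↦5, 4↦2, 5↦2, 6↦5]  zeros at y ∈ ∅
Collecting zeros: affine points = {(0, 0), (1, 1), (1, 3), (5, 2), (5, 4)}.
Total count |C(F_7)_aff| = 5.


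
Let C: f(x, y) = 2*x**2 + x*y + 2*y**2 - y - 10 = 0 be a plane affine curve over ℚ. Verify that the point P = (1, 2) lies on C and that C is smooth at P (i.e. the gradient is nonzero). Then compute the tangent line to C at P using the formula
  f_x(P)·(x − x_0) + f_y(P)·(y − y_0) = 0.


Tangent line at P: 6*x + 8*y - 22 = 0.

Step 1: f(1, 2) = 0, so P lies on C.
Step 2: partial derivatives
  f_x(x, y) = 4*x + y, f_y(x, y) = x + 4*y - 1.
  f_x(P) = 6, f_y(P) = 8 (gradient nonzero, so P is smooth).
Step 3: tangent line at P: 6·(x − 1) + 8·(y − 2) = 0.
Expanding: 6*x + 8*y - 22 = 0.


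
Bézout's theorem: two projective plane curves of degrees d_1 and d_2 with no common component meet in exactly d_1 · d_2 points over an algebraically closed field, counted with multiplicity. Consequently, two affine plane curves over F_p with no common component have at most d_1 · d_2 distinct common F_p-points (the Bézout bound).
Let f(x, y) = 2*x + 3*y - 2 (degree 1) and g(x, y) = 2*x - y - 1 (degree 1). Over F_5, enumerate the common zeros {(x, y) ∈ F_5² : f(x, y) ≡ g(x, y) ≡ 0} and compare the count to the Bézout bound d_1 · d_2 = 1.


Common zeros: {(0, 4)}; count = 1; Bézout bound = 1.

deg(f) = 1, deg(g) = 1, so Bézout bound = 1.
Scan x ∈ F_5. For each x, list the y ∈ F_5 with f(x, y) ≡ 0 and those with g(x, y) ≡ 0 (mod 5); the common zeros in that column are the intersection.
  x = 0: f ≡ 0 at y ∈ {4}; g ≡ 0 at y ∈ {4}; common: {4}.
  x = 1: f ≡ 0 at y ∈ {0}; g ≡ 0 at y ∈ {1}; common: ∅.
  x = 2: f ≡ 0 at y ∈ {1}; g ≡ 0 at y ∈ {3}; common: ∅.
  x = 3: f ≡ 0 at y ∈ {2}; g ≡ 0 at y ∈ {0}; common: ∅.
  x = 4: f ≡ 0 at y ∈ {3}; g ≡ 0 at y ∈ {2}; common: ∅.
Collecting: common zeros = {(0, 4)}, so the count is 1.
Comparison with the Bézout bound: 1 ≤ 1 = deg(f)·deg(g), as expected for curves with no common component (the bound is attained).


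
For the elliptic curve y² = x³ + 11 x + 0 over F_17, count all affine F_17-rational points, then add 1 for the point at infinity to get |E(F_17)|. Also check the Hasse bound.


Affine points = {(0, 0), (2, 8), (2, 9), (3, 3), (3, 14), (14, 5), (14, 12), (15, 2), (15, 15)}; affine count = 9; |E(F_17)| = 10.

Discriminant check: Δ ∝ 4a³ + 27b² = 4·11³ + 27·0² = 4·1331 + 27·0 ≡ 3 (mod 17). Nonzero ⇒ E is nonsingular.
For each x ∈ F_17, compute rhs = x³ + 11·x + 0 mod 17, then count y ∈ F_17 with y² ≡ rhs.
  x = 0: rhs = 0, matching y values: 0 (1 points).
  x = 1: rhs = 12, matching y values: none (0 points).
  x = 2: rhs = 13, matching y values: 8, 9 (2 points).
  x = 3: rhs = 9, matching y values: 3, 14 (2 points).
  x = 4: rhs = 6, matching y values: none (0 points).
  x = 5: rhs = 10, matching y values: none (0 points).
  x = 6: rhs = 10, matching y values: none (0 points).
  x = 7: rhs = 12, matching y values: none (0 points).
  x = 8: rhs = 5, matching y values: none (0 points).
  x = 9: rhs = 12, matching y values: none (0 points).
  x = 10: rhs = 5, matching y values: none (0 points).
  x = 11: rhs = 7, matching y values: none (0 points).
  x = 12: rhs = 7, matching y values: none (0 points).
  x = 13: rhs = 11, matching y values: none (0 points).
  x = 14: rhs = 8, matching y values: 5, 12 (2 points).
  x = 15: rhs = 4, matching y values: 2, 15 (2 points).
  x = 16: rhs = 5, matching y values: none (0 points).
Total affine count: 9.
Full point count |E(F_17)| = 9 + 1 = 10.
Hasse bound: |10 − (17+1)| = |-8| = 8 ≤ 2√17 ≈ 8.2462 ✓.
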